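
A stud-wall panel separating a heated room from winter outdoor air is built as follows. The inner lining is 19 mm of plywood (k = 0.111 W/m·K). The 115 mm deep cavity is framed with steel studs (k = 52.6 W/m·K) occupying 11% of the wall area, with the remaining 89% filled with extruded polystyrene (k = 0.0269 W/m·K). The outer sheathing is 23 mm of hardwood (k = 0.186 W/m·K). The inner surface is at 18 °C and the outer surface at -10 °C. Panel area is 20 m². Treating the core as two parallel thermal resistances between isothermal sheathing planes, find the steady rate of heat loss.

Q ≈ 1780 W

Sheathing layers in series; stud and cavity paths in parallel between them.
R_inner = 0.019/(0.111×20) = 0.008559 K/W
R_stud  = 0.115/(52.6×0.11×20) = 9.938×10^-4 K/W
R_cav   = 0.115/(0.0269×0.89×20) = 0.2402 K/W
1/R_core = 1/R_stud + 1/R_cav → R_core = 9.897×10^-4 K/W
R_outer = 0.023/(0.186×20) = 0.006183 K/W
R_total = 0.01573 K/W
Q = ΔT/R_total = 28/0.01573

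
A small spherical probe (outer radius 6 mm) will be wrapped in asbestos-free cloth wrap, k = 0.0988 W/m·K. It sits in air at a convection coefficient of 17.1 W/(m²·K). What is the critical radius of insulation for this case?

For a sphere r_cr = 2k/h = 2×0.0988/17.1
r_cr = 11.6 mm; since the bare radius (6 mm) is below r_cr, adding a thin layer of insulation will *increase* heat loss.

r_cr ≈ 11.6 mm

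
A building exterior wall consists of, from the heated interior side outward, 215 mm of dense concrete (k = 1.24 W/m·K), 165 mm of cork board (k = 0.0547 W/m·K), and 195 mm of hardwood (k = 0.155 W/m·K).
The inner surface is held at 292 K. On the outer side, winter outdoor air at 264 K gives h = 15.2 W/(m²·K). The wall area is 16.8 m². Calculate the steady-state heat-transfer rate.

Thermal resistances in series:
R_dense concrete = L/(kA) = 0.215/(1.24×16.8) = 0.01032 K/W
R_cork board = L/(kA) = 0.165/(0.0547×16.8) = 0.1796 K/W
R_hardwood = L/(kA) = 0.195/(0.155×16.8) = 0.07488 K/W
R_outer film = 1/(h_o·A) = 1/(15.2×16.8) = 0.003916 K/W
R_total = 0.2687 K/W
Q = ΔT / R_total = 28 / 0.2687

Q ≈ 104 W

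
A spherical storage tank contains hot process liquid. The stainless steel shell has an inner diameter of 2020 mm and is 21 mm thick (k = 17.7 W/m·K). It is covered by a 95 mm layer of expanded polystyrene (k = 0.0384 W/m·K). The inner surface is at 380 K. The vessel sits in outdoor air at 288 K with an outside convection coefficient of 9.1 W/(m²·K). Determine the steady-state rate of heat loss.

For a spherical shell R = (1/r₁ − 1/r₂)/(4πk); film R = 1/(h·4πr²). In series:
R_stainless steel shell = (1/1.01 − 1/1.031)/(4π×17.7) = 9.067×10^-5 K/W
R_expanded polystyrene = (1/1.031 − 1/1.126)/(4π×0.0384) = 0.1696 K/W
R_outer film = 1/(h·4πr_o²) = 1/(9.1×4π×1.126²) = 0.006897 K/W
R_total = 0.1766 K/W
Q = ΔT/R_total = 92/0.1766

Q ≈ 521 W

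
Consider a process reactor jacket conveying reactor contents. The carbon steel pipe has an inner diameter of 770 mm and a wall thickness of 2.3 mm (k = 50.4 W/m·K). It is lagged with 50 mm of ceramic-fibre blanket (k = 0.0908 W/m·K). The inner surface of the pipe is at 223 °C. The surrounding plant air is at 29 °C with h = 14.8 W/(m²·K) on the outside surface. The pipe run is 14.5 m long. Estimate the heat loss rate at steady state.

Q ≈ 11800 W

Radial resistances (cylindrical: R_cond = ln(r_o/r_i)/(2πkL), R_conv = 1/(h·2πrL)):
R_carbon steel pipe wall = ln(387.3/385)/(2π×50.4×14.5) = 1.297×10^-6 K/W
R_ceramic-fibre blanket = ln(437.3/387.3)/(2π×0.0908×14.5) = 0.01468 K/W
R_outer film = 1/(h_o·2πr_oL) = 1/(14.8×2π×0.4373×14.5) = 0.001696 K/W
R_total = 0.01637 K/W
Q = ΔT/R_total = 194/0.01637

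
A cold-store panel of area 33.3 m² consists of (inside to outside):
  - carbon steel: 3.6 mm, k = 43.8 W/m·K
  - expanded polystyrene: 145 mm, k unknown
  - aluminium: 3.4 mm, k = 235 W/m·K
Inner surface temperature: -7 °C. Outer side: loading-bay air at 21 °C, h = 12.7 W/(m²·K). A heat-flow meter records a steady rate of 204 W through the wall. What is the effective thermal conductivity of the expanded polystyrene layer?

Series thermal resistances:
R_carbon steel = L/(kA) = 0.0036/(43.8×33.3) = 2.468×10^-6 K/W
R_aluminium = L/(kA) = 0.0034/(235×33.3) = 4.345×10^-7 K/W
R_outer film = 1/(h_o·A) = 1/(12.7×33.3) = 0.002365 K/W
Sum of known resistances R_other = 0.002367 K/W
Total R = ΔT/Q = 28/204 = 0.1373 K/W
R_expanded polystyrene = R_total − R_other = 0.1349 K/W
k = L/(R·A) = 0.145/(0.1349×33.3)

k ≈ 0.0323 W/(m·K)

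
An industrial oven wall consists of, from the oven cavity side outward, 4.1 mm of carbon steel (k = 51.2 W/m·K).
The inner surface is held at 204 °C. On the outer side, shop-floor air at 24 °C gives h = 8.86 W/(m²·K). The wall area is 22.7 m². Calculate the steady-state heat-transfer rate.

Q ≈ 36200 W

Using the resistance-network approach (series):
R_carbon steel = L/(kA) = 0.0041/(51.2×22.7) = 3.528×10^-6 K/W
R_outer film = 1/(h_o·A) = 1/(8.86×22.7) = 0.004972 K/W
R_total = 0.004976 K/W
Q = ΔT / R_total = 180 / 0.004976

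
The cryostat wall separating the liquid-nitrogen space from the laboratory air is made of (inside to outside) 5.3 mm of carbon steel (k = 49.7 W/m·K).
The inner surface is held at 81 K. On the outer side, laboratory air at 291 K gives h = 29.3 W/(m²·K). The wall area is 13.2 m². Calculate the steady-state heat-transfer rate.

Using the resistance-network approach (series):
R_carbon steel = L/(kA) = 0.0053/(49.7×13.2) = 8.079×10^-6 K/W
R_outer film = 1/(h_o·A) = 1/(29.3×13.2) = 0.002586 K/W
R_total = 0.002594 K/W
Q = ΔT / R_total = 210 / 0.002594

Q ≈ 81000 W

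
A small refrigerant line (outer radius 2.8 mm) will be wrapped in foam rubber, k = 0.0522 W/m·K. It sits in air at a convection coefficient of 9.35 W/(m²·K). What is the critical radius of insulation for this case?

r_cr ≈ 5.58 mm

For a cylinder r_cr = k/h = 0.0522/9.35
r_cr = 5.58 mm; since the bare radius (2.8 mm) is below r_cr, adding a thin layer of insulation will *increase* heat loss.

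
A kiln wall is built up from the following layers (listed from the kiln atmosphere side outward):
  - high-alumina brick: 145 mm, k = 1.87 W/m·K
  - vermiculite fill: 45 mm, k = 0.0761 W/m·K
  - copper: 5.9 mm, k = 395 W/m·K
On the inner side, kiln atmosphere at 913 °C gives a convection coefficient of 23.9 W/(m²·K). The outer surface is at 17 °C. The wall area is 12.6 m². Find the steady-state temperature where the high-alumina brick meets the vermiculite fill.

T ≈ 762 °C

Series thermal resistances:
R_inner film = 1/(h_i·A) = 1/(23.9×12.6) = 0.003321 K/W
R_high-alumina brick = L/(kA) = 0.145/(1.87×12.6) = 0.006154 K/W
R_vermiculite fill = L/(kA) = 0.045/(0.0761×12.6) = 0.04693 K/W
R_copper = L/(kA) = 0.0059/(395×12.6) = 1.185×10^-6 K/W
R_total = 0.05641 K/W;  Q = ΔT/R_total = 896/0.05641 = 15880 W
T_interface = T_inner − Q·ΣR(inner→interface) = 913 − 15900×0.009475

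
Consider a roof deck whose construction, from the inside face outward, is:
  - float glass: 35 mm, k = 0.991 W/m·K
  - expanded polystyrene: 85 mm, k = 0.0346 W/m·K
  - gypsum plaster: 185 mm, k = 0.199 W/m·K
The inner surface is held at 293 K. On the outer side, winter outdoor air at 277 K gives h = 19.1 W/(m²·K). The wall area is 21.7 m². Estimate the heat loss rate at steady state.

Thermal resistances in series:
R_float glass = L/(kA) = 0.035/(0.991×21.7) = 0.001628 K/W
R_expanded polystyrene = L/(kA) = 0.085/(0.0346×21.7) = 0.1132 K/W
R_gypsum plaster = L/(kA) = 0.185/(0.199×21.7) = 0.04284 K/W
R_outer film = 1/(h_o·A) = 1/(19.1×21.7) = 0.002413 K/W
R_total = 0.1601 K/W
Q = ΔT / R_total = 16 / 0.1601

Q ≈ 99.9 W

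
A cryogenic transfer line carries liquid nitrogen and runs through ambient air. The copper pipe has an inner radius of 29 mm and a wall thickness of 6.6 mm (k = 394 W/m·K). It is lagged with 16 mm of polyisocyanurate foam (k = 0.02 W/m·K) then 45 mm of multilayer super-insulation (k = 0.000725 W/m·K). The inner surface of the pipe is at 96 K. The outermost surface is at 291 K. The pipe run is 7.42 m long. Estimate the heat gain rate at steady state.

For a radial system each layer contributes R = ln(r_out/r_in)/(2πkL); films add R = 1/(hA).
R_copper pipe wall = ln(35.6/29)/(2π×394×7.42) = 1.116×10^-5 K/W
R_polyisocyanurate foam = ln(51.6/35.6)/(2π×0.02×7.42) = 0.3981 K/W
R_multilayer super-insulation = ln(96.6/51.6)/(2π×0.000725×7.42) = 18.55 K/W
R_total = 18.95 K/W
Q = ΔT/R_total = 195/18.95

Q ≈ 10.3 W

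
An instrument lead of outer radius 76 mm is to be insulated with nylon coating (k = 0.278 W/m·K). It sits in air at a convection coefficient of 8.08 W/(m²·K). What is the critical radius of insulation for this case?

For a cylinder r_cr = k/h = 0.278/8.08
r_cr = 34.4 mm; since the bare radius (76 mm) is above r_cr, any added insulation will reduce heat loss.

r_cr ≈ 34.4 mm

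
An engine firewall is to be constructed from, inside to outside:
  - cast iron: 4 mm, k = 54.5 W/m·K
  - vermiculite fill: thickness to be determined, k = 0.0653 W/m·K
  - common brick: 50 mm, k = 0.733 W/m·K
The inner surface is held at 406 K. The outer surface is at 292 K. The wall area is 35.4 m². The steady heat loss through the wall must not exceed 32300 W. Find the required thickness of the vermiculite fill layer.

Thermal resistances in series:
R_cast iron = L/(kA) = 0.004/(54.5×35.4) = 2.073×10^-6 K/W
R_common brick = L/(kA) = 0.05/(0.733×35.4) = 0.001927 K/W
Sum of the known resistances R_other = 0.001929 K/W
Required total resistance R_tot = ΔT/Q_allow = 114/32300 = 0.003529 K/W
R_vermiculite fill = R_tot − R_other = 0.0016 K/W
L = R·k·A = 0.0016×0.0653×35.4

L ≈ 3.7 mm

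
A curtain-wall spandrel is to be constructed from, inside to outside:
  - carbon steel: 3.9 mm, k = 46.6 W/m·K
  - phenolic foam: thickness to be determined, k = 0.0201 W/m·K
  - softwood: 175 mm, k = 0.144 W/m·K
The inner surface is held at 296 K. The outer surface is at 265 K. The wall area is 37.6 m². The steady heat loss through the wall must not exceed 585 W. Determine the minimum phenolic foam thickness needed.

Thermal resistances in series:
R_carbon steel = L/(kA) = 0.0039/(46.6×37.6) = 2.226×10^-6 K/W
R_softwood = L/(kA) = 0.175/(0.144×37.6) = 0.03232 K/W
Sum of the known resistances R_other = 0.03232 K/W
Required total resistance R_tot = ΔT/Q_allow = 31/585 = 0.05299 K/W
R_phenolic foam = R_tot − R_other = 0.02067 K/W
L = R·k·A = 0.02067×0.0201×37.6

L ≈ 15.6 mm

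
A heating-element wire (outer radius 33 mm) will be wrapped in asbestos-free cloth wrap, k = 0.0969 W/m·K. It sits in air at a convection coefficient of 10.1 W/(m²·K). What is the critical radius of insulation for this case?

For a cylinder r_cr = k/h = 0.0969/10.1
r_cr = 9.59 mm; since the bare radius (33 mm) is above r_cr, any added insulation will reduce heat loss.

r_cr ≈ 9.59 mm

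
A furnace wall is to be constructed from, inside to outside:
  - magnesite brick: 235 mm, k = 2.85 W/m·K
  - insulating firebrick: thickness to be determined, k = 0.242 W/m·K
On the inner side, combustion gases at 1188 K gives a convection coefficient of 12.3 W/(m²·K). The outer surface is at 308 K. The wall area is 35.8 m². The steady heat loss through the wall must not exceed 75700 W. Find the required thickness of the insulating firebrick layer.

L ≈ 61.1 mm

Thermal resistances in series:
R_inner film = 1/(h_i·A) = 1/(12.3×35.8) = 0.002271 K/W
R_magnesite brick = L/(kA) = 0.235/(2.85×35.8) = 0.002303 K/W
Sum of the known resistances R_other = 0.004574 K/W
Required total resistance R_tot = ΔT/Q_allow = 880/75700 = 0.01162 K/W
R_insulating firebrick = R_tot − R_other = 0.007051 K/W
L = R·k·A = 0.007051×0.242×35.8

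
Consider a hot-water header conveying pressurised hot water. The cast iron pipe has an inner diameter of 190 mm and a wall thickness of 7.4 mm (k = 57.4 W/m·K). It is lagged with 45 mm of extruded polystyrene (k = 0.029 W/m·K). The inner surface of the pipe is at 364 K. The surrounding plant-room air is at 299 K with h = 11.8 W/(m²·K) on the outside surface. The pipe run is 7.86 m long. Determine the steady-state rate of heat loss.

Per-layer cylindrical resistances, series-summed:
R_cast iron pipe wall = ln(102.4/95)/(2π×57.4×7.86) = 2.646×10^-5 K/W
R_extruded polystyrene = ln(147.4/102.4)/(2π×0.029×7.86) = 0.2543 K/W
R_outer film = 1/(h_o·2πr_oL) = 1/(11.8×2π×0.1474×7.86) = 0.01164 K/W
R_total = 0.266 K/W
Q = ΔT/R_total = 65/0.266

Q ≈ 244 W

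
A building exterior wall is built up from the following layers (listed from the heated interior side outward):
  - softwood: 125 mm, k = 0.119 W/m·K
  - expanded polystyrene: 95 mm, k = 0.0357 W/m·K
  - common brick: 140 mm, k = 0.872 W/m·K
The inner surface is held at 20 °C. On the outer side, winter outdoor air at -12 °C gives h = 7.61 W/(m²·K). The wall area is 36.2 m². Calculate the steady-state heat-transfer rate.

Q ≈ 289 W

Model the wall as resistances in series:
R_softwood = L/(kA) = 0.125/(0.119×36.2) = 0.02902 K/W
R_expanded polystyrene = L/(kA) = 0.095/(0.0357×36.2) = 0.07351 K/W
R_common brick = L/(kA) = 0.14/(0.872×36.2) = 0.004435 K/W
R_outer film = 1/(h_o·A) = 1/(7.61×36.2) = 0.00363 K/W
R_total = 0.1106 K/W
Q = ΔT / R_total = 32 / 0.1106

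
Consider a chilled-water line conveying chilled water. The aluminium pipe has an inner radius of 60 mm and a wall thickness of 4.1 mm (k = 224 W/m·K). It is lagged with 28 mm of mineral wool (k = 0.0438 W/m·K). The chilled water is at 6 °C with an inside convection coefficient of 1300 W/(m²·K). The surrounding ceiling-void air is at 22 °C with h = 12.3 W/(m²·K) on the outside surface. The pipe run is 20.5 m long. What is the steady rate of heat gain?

Q ≈ 225 W

Treating each annulus and film as a series resistance:
R_inner film = 1/(h_i·2πr₁L) = 1/(1300×2π×0.06×20.5) = 9.953×10^-5 K/W
R_aluminium pipe wall = ln(64.1/60)/(2π×224×20.5) = 2.291×10^-6 K/W
R_mineral wool = ln(92.1/64.1)/(2π×0.0438×20.5) = 0.06424 K/W
R_outer film = 1/(h_o·2πr_oL) = 1/(12.3×2π×0.0921×20.5) = 0.006853 K/W
R_total = 0.0712 K/W
Q = ΔT/R_total = 16/0.0712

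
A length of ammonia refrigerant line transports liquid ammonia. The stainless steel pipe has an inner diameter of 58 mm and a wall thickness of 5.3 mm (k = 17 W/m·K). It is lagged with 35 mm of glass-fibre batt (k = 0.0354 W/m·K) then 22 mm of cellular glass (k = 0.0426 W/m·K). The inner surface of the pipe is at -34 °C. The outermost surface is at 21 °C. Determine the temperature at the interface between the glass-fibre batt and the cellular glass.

Per-layer cylindrical resistances, series-summed:
R_stainless steel pipe wall = ln(34.3/29)/(2π×17×1) = 0.001571 K/W
R_glass-fibre batt = ln(69.3/34.3)/(2π×0.0354×1) = 3.162 K/W
R_cellular glass = ln(91.3/69.3)/(2π×0.0426×1) = 1.03 K/W
R_total = 4.194 K/W
Q = ΔT/R_total = 55/4.194
Q = 13.1 W/m
T_interface = T_inner + Q·ΣR(inner→interface) = -34 + 13.1×3.164

T ≈ 7.49 °C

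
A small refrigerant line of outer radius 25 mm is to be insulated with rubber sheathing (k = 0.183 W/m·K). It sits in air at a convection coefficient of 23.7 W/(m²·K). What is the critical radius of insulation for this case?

r_cr ≈ 7.72 mm

For a cylinder r_cr = k/h = 0.183/23.7
r_cr = 7.72 mm; since the bare radius (25 mm) is above r_cr, any added insulation will reduce heat loss.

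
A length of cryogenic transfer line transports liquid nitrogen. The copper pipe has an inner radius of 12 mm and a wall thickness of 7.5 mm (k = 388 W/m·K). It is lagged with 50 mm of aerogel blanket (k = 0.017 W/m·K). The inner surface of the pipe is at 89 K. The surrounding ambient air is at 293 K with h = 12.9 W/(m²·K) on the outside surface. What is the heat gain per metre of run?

q′ ≈ 16.9 W/m

Radial resistances (cylindrical: R_cond = ln(r_o/r_i)/(2πkL), R_conv = 1/(h·2πrL)):
R_copper pipe wall = ln(19.5/12)/(2π×388×1) = 1.992×10^-4 K/W
R_aerogel blanket = ln(69.5/19.5)/(2π×0.017×1) = 11.9 K/W
R_outer film = 1/(h_o·2πr_oL) = 1/(12.9×2π×0.0695×1) = 0.1775 K/W
R_total = 12.08 K/W
Q = ΔT/R_total = 204/12.08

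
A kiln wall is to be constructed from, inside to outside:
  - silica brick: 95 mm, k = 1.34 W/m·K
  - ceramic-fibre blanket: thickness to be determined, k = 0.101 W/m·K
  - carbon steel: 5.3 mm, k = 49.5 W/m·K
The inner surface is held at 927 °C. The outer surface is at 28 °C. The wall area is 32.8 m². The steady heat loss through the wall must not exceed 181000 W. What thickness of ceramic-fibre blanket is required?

Thermal resistances in series:
R_silica brick = L/(kA) = 0.095/(1.34×32.8) = 0.002161 K/W
R_carbon steel = L/(kA) = 0.0053/(49.5×32.8) = 3.264×10^-6 K/W
Sum of the known resistances R_other = 0.002165 K/W
Required total resistance R_tot = ΔT/Q_allow = 899/181000 = 0.004967 K/W
R_ceramic-fibre blanket = R_tot − R_other = 0.002802 K/W
L = R·k·A = 0.002802×0.101×32.8

L ≈ 9.28 mm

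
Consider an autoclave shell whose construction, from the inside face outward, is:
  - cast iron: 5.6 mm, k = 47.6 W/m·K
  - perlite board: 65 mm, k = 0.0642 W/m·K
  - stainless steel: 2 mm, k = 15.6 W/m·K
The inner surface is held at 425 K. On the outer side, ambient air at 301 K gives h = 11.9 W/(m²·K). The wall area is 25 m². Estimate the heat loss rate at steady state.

Series thermal resistances:
R_cast iron = L/(kA) = 0.0056/(47.6×25) = 4.706×10^-6 K/W
R_perlite board = L/(kA) = 0.065/(0.0642×25) = 0.0405 K/W
R_stainless steel = L/(kA) = 0.002/(15.6×25) = 5.128×10^-6 K/W
R_outer film = 1/(h_o·A) = 1/(11.9×25) = 0.003361 K/W
R_total = 0.04387 K/W
Q = ΔT / R_total = 124 / 0.04387

Q ≈ 2830 W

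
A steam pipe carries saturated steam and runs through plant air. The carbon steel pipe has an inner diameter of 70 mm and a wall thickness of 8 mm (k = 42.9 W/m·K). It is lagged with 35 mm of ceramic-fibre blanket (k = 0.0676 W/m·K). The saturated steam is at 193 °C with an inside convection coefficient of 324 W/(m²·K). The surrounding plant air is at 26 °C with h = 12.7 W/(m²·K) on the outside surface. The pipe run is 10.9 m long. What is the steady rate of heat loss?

Q ≈ 1150 W

Per-layer cylindrical resistances, series-summed:
R_inner film = 1/(h_i·2πr₁L) = 1/(324×2π×0.035×10.9) = 0.001288 K/W
R_carbon steel pipe wall = ln(43/35)/(2π×42.9×10.9) = 7.006×10^-5 K/W
R_ceramic-fibre blanket = ln(78/43)/(2π×0.0676×10.9) = 0.1286 K/W
R_outer film = 1/(h_o·2πr_oL) = 1/(12.7×2π×0.078×10.9) = 0.01474 K/W
R_total = 0.1447 K/W
Q = ΔT/R_total = 167/0.1447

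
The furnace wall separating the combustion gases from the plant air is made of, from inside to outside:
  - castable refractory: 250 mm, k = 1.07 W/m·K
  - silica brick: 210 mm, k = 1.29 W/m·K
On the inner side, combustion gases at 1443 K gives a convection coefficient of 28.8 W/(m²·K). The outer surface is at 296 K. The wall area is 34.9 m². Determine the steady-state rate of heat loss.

Series thermal resistances:
R_inner film = 1/(h_i·A) = 1/(28.8×34.9) = 9.949×10^-4 K/W
R_castable refractory = L/(kA) = 0.25/(1.07×34.9) = 0.006695 K/W
R_silica brick = L/(kA) = 0.21/(1.29×34.9) = 0.004664 K/W
R_total = 0.01235 K/W
Q = ΔT / R_total = 1147 / 0.01235

Q ≈ 92800 W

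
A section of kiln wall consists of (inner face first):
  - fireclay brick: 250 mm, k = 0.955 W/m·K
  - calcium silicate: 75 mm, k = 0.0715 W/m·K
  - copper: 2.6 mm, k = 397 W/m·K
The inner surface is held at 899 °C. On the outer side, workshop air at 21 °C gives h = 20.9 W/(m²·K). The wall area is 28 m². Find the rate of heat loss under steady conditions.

Q ≈ 18100 W

Series thermal resistances:
R_fireclay brick = L/(kA) = 0.25/(0.955×28) = 0.009349 K/W
R_calcium silicate = L/(kA) = 0.075/(0.0715×28) = 0.03746 K/W
R_copper = L/(kA) = 0.0026/(397×28) = 2.339×10^-7 K/W
R_outer film = 1/(h_o·A) = 1/(20.9×28) = 0.001709 K/W
R_total = 0.04852 K/W
Q = ΔT / R_total = 878 / 0.04852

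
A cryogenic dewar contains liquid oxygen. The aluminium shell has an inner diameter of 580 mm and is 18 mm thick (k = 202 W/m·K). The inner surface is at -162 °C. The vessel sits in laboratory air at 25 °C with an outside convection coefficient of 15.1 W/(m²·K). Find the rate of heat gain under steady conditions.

Each spherical layer contributes R = (1/r_i − 1/r_o)/(4πk):
R_aluminium shell = (1/0.29 − 1/0.308)/(4π×202) = 7.939×10^-5 K/W
R_outer film = 1/(h·4πr_o²) = 1/(15.1×4π×0.308²) = 0.05555 K/W
R_total = 0.05563 K/W
Q = ΔT/R_total = 187/0.05563

Q ≈ 3360 W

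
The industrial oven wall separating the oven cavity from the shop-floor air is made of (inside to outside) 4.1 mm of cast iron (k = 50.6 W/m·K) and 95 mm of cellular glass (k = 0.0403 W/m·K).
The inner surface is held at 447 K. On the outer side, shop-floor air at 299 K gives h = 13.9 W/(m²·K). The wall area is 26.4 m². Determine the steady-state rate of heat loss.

Thermal resistances in series:
R_cast iron = L/(kA) = 0.0041/(50.6×26.4) = 3.069×10^-6 K/W
R_cellular glass = L/(kA) = 0.095/(0.0403×26.4) = 0.08929 K/W
R_outer film = 1/(h_o·A) = 1/(13.9×26.4) = 0.002725 K/W
R_total = 0.09202 K/W
Q = ΔT / R_total = 148 / 0.09202

Q ≈ 1610 W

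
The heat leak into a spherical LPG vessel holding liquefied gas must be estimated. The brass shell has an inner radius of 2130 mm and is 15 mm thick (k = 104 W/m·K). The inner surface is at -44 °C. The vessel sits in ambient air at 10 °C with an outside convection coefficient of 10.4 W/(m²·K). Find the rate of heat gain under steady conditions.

Q ≈ 32400 W

For a spherical shell R = (1/r₁ − 1/r₂)/(4πk); film R = 1/(h·4πr²). In series:
R_brass shell = (1/2.13 − 1/2.145)/(4π×104) = 2.512×10^-6 K/W
R_outer film = 1/(h·4πr_o²) = 1/(10.4×4π×2.145²) = 0.001663 K/W
R_total = 0.001666 K/W
Q = ΔT/R_total = 54/0.001666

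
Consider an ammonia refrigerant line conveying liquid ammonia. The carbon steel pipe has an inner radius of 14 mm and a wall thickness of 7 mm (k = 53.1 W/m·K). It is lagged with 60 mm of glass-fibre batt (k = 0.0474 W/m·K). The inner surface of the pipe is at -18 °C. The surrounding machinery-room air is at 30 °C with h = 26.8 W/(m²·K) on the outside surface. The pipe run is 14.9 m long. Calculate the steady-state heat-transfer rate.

Per-layer cylindrical resistances, series-summed:
R_carbon steel pipe wall = ln(21/14)/(2π×53.1×14.9) = 8.156×10^-5 K/W
R_glass-fibre batt = ln(81/21)/(2π×0.0474×14.9) = 0.3042 K/W
R_outer film = 1/(h_o·2πr_oL) = 1/(26.8×2π×0.081×14.9) = 0.004921 K/W
R_total = 0.3092 K/W
Q = ΔT/R_total = 48/0.3092

Q ≈ 155 W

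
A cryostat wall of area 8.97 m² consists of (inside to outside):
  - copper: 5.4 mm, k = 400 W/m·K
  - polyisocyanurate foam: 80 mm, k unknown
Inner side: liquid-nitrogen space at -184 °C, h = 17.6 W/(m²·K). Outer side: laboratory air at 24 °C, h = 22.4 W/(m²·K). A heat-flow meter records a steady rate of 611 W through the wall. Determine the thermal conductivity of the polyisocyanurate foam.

Treating each layer as a thermal resistance in series:
R_inner film = 1/(h_i·A) = 1/(17.6×8.97) = 0.006334 K/W
R_copper = L/(kA) = 0.0054/(400×8.97) = 1.505×10^-6 K/W
R_outer film = 1/(h_o·A) = 1/(22.4×8.97) = 0.004977 K/W
Sum of known resistances R_other = 0.01131 K/W
Total R = ΔT/Q = 208/611 = 0.3404 K/W
R_polyisocyanurate foam = R_total − R_other = 0.3291 K/W
k = L/(R·A) = 0.08/(0.3291×8.97)

k ≈ 0.0271 W/(m·K)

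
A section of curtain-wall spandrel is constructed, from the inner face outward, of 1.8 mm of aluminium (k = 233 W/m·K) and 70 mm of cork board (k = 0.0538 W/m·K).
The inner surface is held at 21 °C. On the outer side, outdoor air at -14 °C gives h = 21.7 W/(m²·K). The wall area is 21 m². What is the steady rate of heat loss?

Model the wall as resistances in series:
R_aluminium = L/(kA) = 0.0018/(233×21) = 3.679×10^-7 K/W
R_cork board = L/(kA) = 0.07/(0.0538×21) = 0.06196 K/W
R_outer film = 1/(h_o·A) = 1/(21.7×21) = 0.002194 K/W
R_total = 0.06415 K/W
Q = ΔT / R_total = 35 / 0.06415

Q ≈ 546 W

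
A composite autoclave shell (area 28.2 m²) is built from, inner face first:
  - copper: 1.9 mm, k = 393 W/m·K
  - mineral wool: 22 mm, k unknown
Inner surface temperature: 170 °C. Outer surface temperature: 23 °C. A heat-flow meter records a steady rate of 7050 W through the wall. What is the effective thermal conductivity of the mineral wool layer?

k ≈ 0.0374 W/(m·K)

Treating each layer as a thermal resistance in series:
R_copper = L/(kA) = 0.0019/(393×28.2) = 1.714×10^-7 K/W
Sum of known resistances R_other = 1.714×10^-7 K/W
Total R = ΔT/Q = 147/7050 = 0.02085 K/W
R_mineral wool = R_total − R_other = 0.02085 K/W
k = L/(R·A) = 0.022/(0.02085×28.2)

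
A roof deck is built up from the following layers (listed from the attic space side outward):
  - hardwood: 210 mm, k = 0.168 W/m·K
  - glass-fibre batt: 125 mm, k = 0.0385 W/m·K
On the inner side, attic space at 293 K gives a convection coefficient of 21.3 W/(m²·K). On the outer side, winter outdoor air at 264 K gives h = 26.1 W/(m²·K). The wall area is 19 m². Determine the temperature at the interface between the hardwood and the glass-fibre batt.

Model the wall as resistances in series:
R_inner film = 1/(h_i·A) = 1/(21.3×19) = 0.002471 K/W
R_hardwood = L/(kA) = 0.21/(0.168×19) = 0.06579 K/W
R_glass-fibre batt = L/(kA) = 0.125/(0.0385×19) = 0.1709 K/W
R_outer film = 1/(h_o·A) = 1/(26.1×19) = 0.002017 K/W
R_total = 0.2412 K/W;  Q = ΔT/R_total = 29/0.2412 = 120.3 W
T_interface = T_inner − Q·ΣR(inner→interface) = 293 − 120×0.06826

T ≈ 285 K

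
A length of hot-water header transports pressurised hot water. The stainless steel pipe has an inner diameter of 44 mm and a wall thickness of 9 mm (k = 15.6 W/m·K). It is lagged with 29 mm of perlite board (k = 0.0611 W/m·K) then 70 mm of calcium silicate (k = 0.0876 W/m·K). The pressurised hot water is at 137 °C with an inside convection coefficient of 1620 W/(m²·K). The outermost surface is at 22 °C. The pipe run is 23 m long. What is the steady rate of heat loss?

Q ≈ 844 W

Radial resistances (cylindrical: R_cond = ln(r_o/r_i)/(2πkL), R_conv = 1/(h·2πrL)):
R_inner film = 1/(h_i·2πr₁L) = 1/(1620×2π×0.022×23) = 1.942×10^-4 K/W
R_stainless steel pipe wall = ln(31/22)/(2π×15.6×23) = 1.521×10^-4 K/W
R_perlite board = ln(60/31)/(2π×0.0611×23) = 0.07479 K/W
R_calcium silicate = ln(130/60)/(2π×0.0876×23) = 0.06108 K/W
R_total = 0.1362 K/W
Q = ΔT/R_total = 115/0.1362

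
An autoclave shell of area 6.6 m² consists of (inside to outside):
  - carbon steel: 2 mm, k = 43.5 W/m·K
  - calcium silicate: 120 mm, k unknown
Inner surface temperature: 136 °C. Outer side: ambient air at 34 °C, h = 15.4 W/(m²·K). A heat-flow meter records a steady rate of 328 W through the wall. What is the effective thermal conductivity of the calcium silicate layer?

k ≈ 0.0604 W/(m·K)

Treating each layer as a thermal resistance in series:
R_carbon steel = L/(kA) = 0.002/(43.5×6.6) = 6.966×10^-6 K/W
R_outer film = 1/(h_o·A) = 1/(15.4×6.6) = 0.009839 K/W
Sum of known resistances R_other = 0.009846 K/W
Total R = ΔT/Q = 102/328 = 0.311 K/W
R_calcium silicate = R_total − R_other = 0.3011 K/W
k = L/(R·A) = 0.12/(0.3011×6.6)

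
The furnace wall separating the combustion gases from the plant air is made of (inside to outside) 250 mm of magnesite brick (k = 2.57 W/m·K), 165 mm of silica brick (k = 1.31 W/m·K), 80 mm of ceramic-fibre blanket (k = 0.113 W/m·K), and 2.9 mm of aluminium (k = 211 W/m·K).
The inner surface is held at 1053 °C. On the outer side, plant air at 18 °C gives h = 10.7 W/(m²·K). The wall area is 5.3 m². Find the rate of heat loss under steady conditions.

Q ≈ 5350 W

Series thermal resistances:
R_magnesite brick = L/(kA) = 0.25/(2.57×5.3) = 0.01835 K/W
R_silica brick = L/(kA) = 0.165/(1.31×5.3) = 0.02376 K/W
R_ceramic-fibre blanket = L/(kA) = 0.08/(0.113×5.3) = 0.1336 K/W
R_aluminium = L/(kA) = 0.0029/(211×5.3) = 2.593×10^-6 K/W
R_outer film = 1/(h_o·A) = 1/(10.7×5.3) = 0.01763 K/W
R_total = 0.1933 K/W
Q = ΔT / R_total = 1035 / 0.1933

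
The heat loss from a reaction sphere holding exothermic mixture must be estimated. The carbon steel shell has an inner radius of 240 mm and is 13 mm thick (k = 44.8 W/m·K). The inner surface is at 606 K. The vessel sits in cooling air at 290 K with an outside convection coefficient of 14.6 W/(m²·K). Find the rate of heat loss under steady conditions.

Radial (spherical) resistances in series:
R_carbon steel shell = (1/0.24 − 1/0.253)/(4π×44.8) = 3.803×10^-4 K/W
R_outer film = 1/(h·4πr_o²) = 1/(14.6×4π×0.253²) = 0.08515 K/W
R_total = 0.08553 K/W
Q = ΔT/R_total = 316/0.08553

Q ≈ 3690 W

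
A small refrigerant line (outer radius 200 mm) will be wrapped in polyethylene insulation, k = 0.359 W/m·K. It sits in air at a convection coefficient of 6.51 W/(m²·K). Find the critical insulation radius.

For a cylinder r_cr = k/h = 0.359/6.51
r_cr = 55.1 mm; since the bare radius (200 mm) is above r_cr, any added insulation will reduce heat loss.

r_cr ≈ 55.1 mm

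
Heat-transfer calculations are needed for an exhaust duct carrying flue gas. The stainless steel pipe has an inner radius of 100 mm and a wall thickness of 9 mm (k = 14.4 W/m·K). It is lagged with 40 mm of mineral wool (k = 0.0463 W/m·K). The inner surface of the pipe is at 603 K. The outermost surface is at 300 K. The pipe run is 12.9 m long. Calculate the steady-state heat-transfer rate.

Q ≈ 3630 W

For a radial system each layer contributes R = ln(r_out/r_in)/(2πkL); films add R = 1/(hA).
R_stainless steel pipe wall = ln(109/100)/(2π×14.4×12.9) = 7.384×10^-5 K/W
R_mineral wool = ln(149/109)/(2π×0.0463×12.9) = 0.0833 K/W
R_total = 0.08337 K/W
Q = ΔT/R_total = 303/0.08337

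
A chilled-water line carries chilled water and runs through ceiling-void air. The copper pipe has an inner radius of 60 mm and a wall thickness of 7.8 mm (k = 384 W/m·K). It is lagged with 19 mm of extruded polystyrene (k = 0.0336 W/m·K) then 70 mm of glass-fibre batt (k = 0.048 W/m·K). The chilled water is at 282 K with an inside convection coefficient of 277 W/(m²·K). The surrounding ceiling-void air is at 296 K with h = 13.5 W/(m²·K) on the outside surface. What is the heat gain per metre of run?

Per-layer cylindrical resistances, series-summed:
R_inner film = 1/(h_i·2πr₁L) = 1/(277×2π×0.06×1) = 0.009576 K/W
R_copper pipe wall = ln(67.8/60)/(2π×384×1) = 5.066×10^-5 K/W
R_extruded polystyrene = ln(86.8/67.8)/(2π×0.0336×1) = 1.17 K/W
R_glass-fibre batt = ln(156.8/86.8)/(2π×0.048×1) = 1.961 K/W
R_outer film = 1/(h_o·2πr_oL) = 1/(13.5×2π×0.1568×1) = 0.07519 K/W
R_total = 3.216 K/W
Q = ΔT/R_total = 14/3.216

q′ ≈ 4.35 W/m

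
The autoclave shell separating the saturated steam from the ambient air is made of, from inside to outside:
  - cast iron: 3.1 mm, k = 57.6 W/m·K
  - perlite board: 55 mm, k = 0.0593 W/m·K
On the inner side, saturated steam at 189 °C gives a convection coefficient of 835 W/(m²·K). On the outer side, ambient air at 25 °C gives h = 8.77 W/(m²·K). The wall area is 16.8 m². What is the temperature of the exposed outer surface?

Series thermal resistances:
R_inner film = 1/(h_i·A) = 1/(835×16.8) = 7.129×10^-5 K/W
R_cast iron = L/(kA) = 0.0031/(57.6×16.8) = 3.204×10^-6 K/W
R_perlite board = L/(kA) = 0.055/(0.0593×16.8) = 0.05521 K/W
R_outer film = 1/(h_o·A) = 1/(8.77×16.8) = 0.006787 K/W
R_total = 0.06207 K/W;  Q = ΔT/R_total = 164/0.06207 = 2642 W
T_interface = T_inner − Q·ΣR(inner→interface) = 189 − 2640×0.05528

T ≈ 42.9 °C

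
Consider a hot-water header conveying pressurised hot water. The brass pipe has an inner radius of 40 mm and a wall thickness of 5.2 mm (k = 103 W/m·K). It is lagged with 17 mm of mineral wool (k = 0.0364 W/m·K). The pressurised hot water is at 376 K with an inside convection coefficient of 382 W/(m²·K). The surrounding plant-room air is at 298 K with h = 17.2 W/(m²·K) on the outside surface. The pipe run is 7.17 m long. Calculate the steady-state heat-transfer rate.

Q ≈ 360 W

Treating each annulus and film as a series resistance:
R_inner film = 1/(h_i·2πr₁L) = 1/(382×2π×0.04×7.17) = 0.001453 K/W
R_brass pipe wall = ln(45.2/40)/(2π×103×7.17) = 2.634×10^-5 K/W
R_mineral wool = ln(62.2/45.2)/(2π×0.0364×7.17) = 0.1947 K/W
R_outer film = 1/(h_o·2πr_oL) = 1/(17.2×2π×0.0622×7.17) = 0.02075 K/W
R_total = 0.2169 K/W
Q = ΔT/R_total = 78/0.2169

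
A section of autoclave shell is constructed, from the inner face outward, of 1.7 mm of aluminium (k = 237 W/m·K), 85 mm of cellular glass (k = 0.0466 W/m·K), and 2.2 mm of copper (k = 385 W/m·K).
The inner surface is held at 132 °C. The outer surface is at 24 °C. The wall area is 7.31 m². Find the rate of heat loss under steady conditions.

Q ≈ 433 W

Treating each layer as a thermal resistance in series:
R_aluminium = L/(kA) = 0.0017/(237×7.31) = 9.813×10^-7 K/W
R_cellular glass = L/(kA) = 0.085/(0.0466×7.31) = 0.2495 K/W
R_copper = L/(kA) = 0.0022/(385×7.31) = 7.817×10^-7 K/W
R_total = 0.2495 K/W
Q = ΔT / R_total = 108 / 0.2495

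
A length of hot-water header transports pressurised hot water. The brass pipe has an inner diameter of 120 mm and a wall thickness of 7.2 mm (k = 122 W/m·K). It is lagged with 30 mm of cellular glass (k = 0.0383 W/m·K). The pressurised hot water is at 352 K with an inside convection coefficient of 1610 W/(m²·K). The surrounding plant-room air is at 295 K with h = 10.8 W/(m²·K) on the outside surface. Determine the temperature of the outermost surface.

T ≈ 300 K

For a radial system each layer contributes R = ln(r_out/r_in)/(2πkL); films add R = 1/(hA).
R_inner film = 1/(h_i·2πr₁L) = 1/(1610×2π×0.06×1) = 0.001648 K/W
R_brass pipe wall = ln(67.2/60)/(2π×122×1) = 1.478×10^-4 K/W
R_cellular glass = ln(97.2/67.2)/(2π×0.0383×1) = 1.534 K/W
R_outer film = 1/(h_o·2πr_oL) = 1/(10.8×2π×0.0972×1) = 0.1516 K/W
R_total = 1.687 K/W
Q = ΔT/R_total = 57/1.687
Q = 33.8 W/m
T_interface = T_inner − Q·ΣR(inner→interface) = 352 − 33.8×1.536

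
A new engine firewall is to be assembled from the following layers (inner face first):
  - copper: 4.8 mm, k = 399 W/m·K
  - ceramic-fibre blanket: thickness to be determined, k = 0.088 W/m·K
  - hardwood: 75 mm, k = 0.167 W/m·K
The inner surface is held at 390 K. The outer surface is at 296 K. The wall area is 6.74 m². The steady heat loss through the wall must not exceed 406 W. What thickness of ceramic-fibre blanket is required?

Treating each layer as a thermal resistance in series:
R_copper = L/(kA) = 0.0048/(399×6.74) = 1.785×10^-6 K/W
R_hardwood = L/(kA) = 0.075/(0.167×6.74) = 0.06663 K/W
Sum of the known resistances R_other = 0.06663 K/W
Required total resistance R_tot = ΔT/Q_allow = 94/406 = 0.2315 K/W
R_ceramic-fibre blanket = R_tot − R_other = 0.1649 K/W
L = R·k·A = 0.1649×0.088×6.74

L ≈ 97.8 mm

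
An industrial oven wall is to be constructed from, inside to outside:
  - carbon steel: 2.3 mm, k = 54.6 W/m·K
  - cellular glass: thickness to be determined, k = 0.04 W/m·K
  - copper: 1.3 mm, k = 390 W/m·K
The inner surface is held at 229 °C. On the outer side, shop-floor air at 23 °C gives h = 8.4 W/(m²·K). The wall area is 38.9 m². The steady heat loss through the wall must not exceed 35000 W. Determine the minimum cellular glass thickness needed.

Thermal resistances in series:
R_carbon steel = L/(kA) = 0.0023/(54.6×38.9) = 1.083×10^-6 K/W
R_copper = L/(kA) = 0.0013/(390×38.9) = 8.569×10^-8 K/W
R_outer film = 1/(h_o·A) = 1/(8.4×38.9) = 0.00306 K/W
Sum of the known resistances R_other = 0.003062 K/W
Required total resistance R_tot = ΔT/Q_allow = 206/35000 = 0.005886 K/W
R_cellular glass = R_tot − R_other = 0.002824 K/W
L = R·k·A = 0.002824×0.04×38.9

L ≈ 4.39 mm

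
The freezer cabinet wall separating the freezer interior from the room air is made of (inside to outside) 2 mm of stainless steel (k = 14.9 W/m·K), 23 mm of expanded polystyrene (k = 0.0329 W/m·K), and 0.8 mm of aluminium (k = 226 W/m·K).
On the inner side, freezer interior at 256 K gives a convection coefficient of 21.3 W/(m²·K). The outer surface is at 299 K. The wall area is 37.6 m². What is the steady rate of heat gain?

Series thermal resistances:
R_inner film = 1/(h_i·A) = 1/(21.3×37.6) = 0.001249 K/W
R_stainless steel = L/(kA) = 0.002/(14.9×37.6) = 3.57×10^-6 K/W
R_expanded polystyrene = L/(kA) = 0.023/(0.0329×37.6) = 0.01859 K/W
R_aluminium = L/(kA) = 0.0008/(226×37.6) = 9.414×10^-8 K/W
R_total = 0.01985 K/W
Q = ΔT / R_total = 43 / 0.01985

Q ≈ 2170 W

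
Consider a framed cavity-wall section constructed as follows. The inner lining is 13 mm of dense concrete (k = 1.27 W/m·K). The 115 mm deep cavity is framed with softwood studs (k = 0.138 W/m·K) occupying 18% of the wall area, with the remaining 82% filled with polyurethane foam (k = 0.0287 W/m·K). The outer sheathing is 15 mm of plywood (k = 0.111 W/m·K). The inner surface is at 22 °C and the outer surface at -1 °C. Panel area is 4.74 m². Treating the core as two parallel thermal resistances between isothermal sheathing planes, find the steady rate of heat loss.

Sheathing layers in series; stud and cavity paths in parallel between them.
R_inner = 0.013/(1.27×4.74) = 0.00216 K/W
R_stud  = 0.115/(0.138×0.18×4.74) = 0.9767 K/W
R_cav   = 0.115/(0.0287×0.82×4.74) = 1.031 K/W
1/R_core = 1/R_stud + 1/R_cav → R_core = 0.5015 K/W
R_outer = 0.015/(0.111×4.74) = 0.02851 K/W
R_total = 0.5322 K/W
Q = ΔT/R_total = 23/0.5322

Q ≈ 43.2 W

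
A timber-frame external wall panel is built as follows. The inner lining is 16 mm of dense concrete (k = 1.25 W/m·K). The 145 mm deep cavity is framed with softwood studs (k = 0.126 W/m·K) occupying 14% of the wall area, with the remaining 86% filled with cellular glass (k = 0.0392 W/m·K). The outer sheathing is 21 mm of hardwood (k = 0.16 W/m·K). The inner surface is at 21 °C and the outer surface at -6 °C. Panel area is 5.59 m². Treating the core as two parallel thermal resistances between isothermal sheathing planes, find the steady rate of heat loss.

Sheathing layers in series; stud and cavity paths in parallel between them.
R_inner = 0.016/(1.25×5.59) = 0.00229 K/W
R_stud  = 0.145/(0.126×0.14×5.59) = 1.47 K/W
R_cav   = 0.145/(0.0392×0.86×5.59) = 0.7694 K/W
1/R_core = 1/R_stud + 1/R_cav → R_core = 0.5051 K/W
R_outer = 0.021/(0.16×5.59) = 0.02348 K/W
R_total = 0.5309 K/W
Q = ΔT/R_total = 27/0.5309

Q ≈ 50.9 W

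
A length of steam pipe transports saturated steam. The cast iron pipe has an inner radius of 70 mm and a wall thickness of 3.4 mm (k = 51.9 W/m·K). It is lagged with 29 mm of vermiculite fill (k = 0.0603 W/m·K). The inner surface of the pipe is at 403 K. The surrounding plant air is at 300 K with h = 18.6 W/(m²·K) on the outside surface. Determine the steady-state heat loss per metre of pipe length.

q′ ≈ 107 W/m

Radial resistances (cylindrical: R_cond = ln(r_o/r_i)/(2πkL), R_conv = 1/(h·2πrL)):
R_cast iron pipe wall = ln(73.4/70)/(2π×51.9×1) = 1.454×10^-4 K/W
R_vermiculite fill = ln(102.4/73.4)/(2π×0.0603×1) = 0.8788 K/W
R_outer film = 1/(h_o·2πr_oL) = 1/(18.6×2π×0.1024×1) = 0.08356 K/W
R_total = 0.9625 K/W
Q = ΔT/R_total = 103/0.9625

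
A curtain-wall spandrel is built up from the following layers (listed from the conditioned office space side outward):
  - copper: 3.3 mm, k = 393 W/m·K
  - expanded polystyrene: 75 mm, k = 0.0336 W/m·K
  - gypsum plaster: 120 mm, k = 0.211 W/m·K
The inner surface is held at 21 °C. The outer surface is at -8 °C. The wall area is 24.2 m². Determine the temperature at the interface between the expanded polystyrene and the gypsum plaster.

Thermal resistances in series:
R_copper = L/(kA) = 0.0033/(393×24.2) = 3.47×10^-7 K/W
R_expanded polystyrene = L/(kA) = 0.075/(0.0336×24.2) = 0.09224 K/W
R_gypsum plaster = L/(kA) = 0.12/(0.211×24.2) = 0.0235 K/W
R_total = 0.1157 K/W;  Q = ΔT/R_total = 29/0.1157 = 250.6 W
T_interface = T_inner − Q·ΣR(inner→interface) = 21 − 251×0.09224

T ≈ -2.11 °C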